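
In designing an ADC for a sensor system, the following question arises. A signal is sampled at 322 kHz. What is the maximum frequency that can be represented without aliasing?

The maximum frequency that can be represented without aliasing
is the Nyquist frequency: f_max = f_s / 2 = 322 kHz / 2 = 161 kHz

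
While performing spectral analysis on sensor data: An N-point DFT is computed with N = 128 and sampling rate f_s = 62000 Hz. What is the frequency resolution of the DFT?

DFT frequency resolution = f_s / N
= 62000 / 128 = 3875/8 Hz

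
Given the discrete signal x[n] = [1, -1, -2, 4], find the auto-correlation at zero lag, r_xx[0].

The auto-correlation at zero lag r_xx[0] equals the signal energy.
r_xx[0] = sum of x[n]^2 = 1^2 + (-1)^2 + (-2)^2 + 4^2
= 1 + 1 + 4 + 16 = 22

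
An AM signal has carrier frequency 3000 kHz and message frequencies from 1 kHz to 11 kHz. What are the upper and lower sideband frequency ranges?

Upper sideband (USB) = fc + [fm_low, fm_high] = 3000 + [1, 11] = [3001, 3011] kHz
Lower sideband (LSB) = fc - [fm_high, fm_low] = 3000 - [11, 1] = [2989, 2999] kHz
Total occupied spectrum: 2989 kHz to 3011 kHz (plus carrier at 3000 kHz)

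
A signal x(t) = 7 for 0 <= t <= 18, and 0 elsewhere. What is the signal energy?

Energy = integral of |x(t)|^2 dt over the signal duration
= 7^2 * 18 = 49 * 18 = 882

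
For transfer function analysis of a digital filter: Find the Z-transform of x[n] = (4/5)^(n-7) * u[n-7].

Time-shifting property: if X(z) = Z{x[n]}, then Z{x[n-d]} = z^(-d) * X(z)
X(z) = z/(z - 4/5) for x[n] = (4/5)^n * u[n]
Z{x[n-7]} = z^(-7) * z/(z - 4/5) = z^(-6)/(z - 4/5)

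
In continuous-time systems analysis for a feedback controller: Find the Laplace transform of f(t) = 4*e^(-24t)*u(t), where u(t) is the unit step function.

Standard Laplace transform pair:
e^(-at)*u(t) <-> 1/(s+a)
With a = 24: L{4*e^(-24t)*u(t)} = 4/(s+24), ROC: Re(s) > -24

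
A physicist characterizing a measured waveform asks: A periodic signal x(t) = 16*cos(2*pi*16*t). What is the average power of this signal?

Average power of A*cos(wt) is A^2/2.
P = 16^2 / 2 = 256/2 = 128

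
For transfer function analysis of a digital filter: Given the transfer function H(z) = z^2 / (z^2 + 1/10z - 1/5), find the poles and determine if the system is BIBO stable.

Poles are roots of the denominator: z^2 + 1/10z - 1/5 = 0.
Quadratic formula: z = [-(1/10) +/- sqrt((1/10)^2 - 4*(-1/5))] / 2
Discriminant = 1/100 + 4/5 = 81/100; sqrt = 9/10.
z = (-1/10 +/- 9/10) / 2 => z = 2/5 or z = -1/2.
|p1| = 1/2, |p2| = 2/5.
For BIBO stability, all poles must lie inside the unit circle (|p| < 1).
System is STABLE since both |p| < 1.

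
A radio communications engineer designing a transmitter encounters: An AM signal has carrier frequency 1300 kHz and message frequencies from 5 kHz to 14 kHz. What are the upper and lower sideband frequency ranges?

Upper sideband (USB) = fc + [fm_low, fm_high] = 1300 + [5, 14] = [1305, 1314] kHz
Lower sideband (LSB) = fc - [fm_high, fm_low] = 1300 - [14, 5] = [1286, 1295] kHz
Total occupied spectrum: 1286 kHz to 1314 kHz (plus carrier at 1300 kHz)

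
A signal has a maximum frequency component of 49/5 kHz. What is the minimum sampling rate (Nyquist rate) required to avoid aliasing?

By the Nyquist-Shannon sampling theorem,
the minimum sampling rate (Nyquist rate) must be at least 2 * f_max.
Nyquist rate = 2 * 49/5 kHz = 98/5 kHz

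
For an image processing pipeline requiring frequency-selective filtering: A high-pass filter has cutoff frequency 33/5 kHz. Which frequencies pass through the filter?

A high-pass filter passes all frequencies above the cutoff frequency 33/5 kHz and attenuates lower frequencies.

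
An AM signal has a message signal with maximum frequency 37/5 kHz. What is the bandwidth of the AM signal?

In AM (double-sideband), the bandwidth is twice the message frequency.
BW = 2 * f_m = 2 * 37/5 kHz = 74/5 kHz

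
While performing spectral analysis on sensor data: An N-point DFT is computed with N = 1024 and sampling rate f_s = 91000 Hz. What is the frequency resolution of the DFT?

DFT frequency resolution = f_s / N
= 91000 / 1024 = 11375/128 Hz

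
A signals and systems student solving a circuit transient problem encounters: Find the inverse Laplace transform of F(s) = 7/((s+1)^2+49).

Standard pair: w/((s+a)^2+w^2) <-> e^(-at)*sin(wt)*u(t)
With a=1, w=7: f(t) = e^(-t)*sin(7t)*u(t)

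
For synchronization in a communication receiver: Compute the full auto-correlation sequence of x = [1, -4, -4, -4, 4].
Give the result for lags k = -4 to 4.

r_xx[k] = sum_m x[m]*x[m+k], indexed from 0, for k = -4 to 4:
  r_xx[-4] = x[4]*x[0] = 4
  r_xx[-3] = x[3]*x[0] + x[4]*x[1] = -20
  r_xx[-2] = x[2]*x[0] + x[3]*x[1] + x[4]*x[2] = -4
  r_xx[-1] = x[1]*x[0] + x[2]*x[1] + x[3]*x[2] + x[4]*x[3] = 12
  r_xx[0] = x[0]*x[0] + x[1]*x[1] + x[2]*x[2] + x[3]*x[3] + x[4]*x[4] = 65
  r_xx[1] = x[0]*x[1] + x[1]*x[2] + x[2]*x[3] + x[3]*x[4] = 12
  r_xx[2] = x[0]*x[2] + x[1]*x[3] + x[2]*x[4] = -4
  r_xx[3] = x[0]*x[3] + x[1]*x[4] = -20
  r_xx[4] = x[0]*x[4] = 4
r_xx = [4, -20, -4, 12, 65, 12, -4, -20, 4]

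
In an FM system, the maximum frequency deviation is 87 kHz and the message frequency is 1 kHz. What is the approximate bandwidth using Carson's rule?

Carson's rule: BW = 2*(delta_f + f_m)
= 2*(87 + 1) kHz = 176 kHz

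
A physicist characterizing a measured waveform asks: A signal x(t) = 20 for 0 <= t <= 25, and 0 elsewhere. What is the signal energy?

Energy = integral of |x(t)|^2 dt over the signal duration
= 20^2 * 25 = 400 * 25 = 10000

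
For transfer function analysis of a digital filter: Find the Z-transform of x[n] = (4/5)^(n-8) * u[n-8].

Time-shifting property: if X(z) = Z{x[n]}, then Z{x[n-d]} = z^(-d) * X(z)
X(z) = z/(z - 4/5) for x[n] = (4/5)^n * u[n]
Z{x[n-8]} = z^(-8) * z/(z - 4/5) = z^(-7)/(z - 4/5)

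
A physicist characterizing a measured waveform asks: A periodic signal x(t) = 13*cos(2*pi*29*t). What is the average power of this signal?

Average power of A*cos(wt) is A^2/2.
P = 13^2 / 2 = 169/2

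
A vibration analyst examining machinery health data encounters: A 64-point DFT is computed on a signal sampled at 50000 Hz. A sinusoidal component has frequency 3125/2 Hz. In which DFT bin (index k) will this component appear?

DFT frequency resolution = f_s/N = 50000/64 = 3125/4 Hz
Bin index k = f_signal / resolution = 3125/2 / 3125/4 = 2
The signal frequency 3125/2 Hz falls in DFT bin k = 2.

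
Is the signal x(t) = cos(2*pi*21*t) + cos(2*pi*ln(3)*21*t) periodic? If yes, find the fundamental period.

f1 = 21 Hz, f2 = 21*ln(3) Hz
Ratio f2/f1 = ln(3), which is irrational.
Since the frequency ratio is irrational, no common period exists.
The signal is not periodic.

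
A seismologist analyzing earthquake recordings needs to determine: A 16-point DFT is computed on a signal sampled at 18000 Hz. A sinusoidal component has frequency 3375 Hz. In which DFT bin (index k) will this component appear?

DFT frequency resolution = f_s/N = 18000/16 = 1125 Hz
Bin index k = f_signal / resolution = 3375 / 1125 = 3
The signal frequency 3375 Hz falls in DFT bin k = 3.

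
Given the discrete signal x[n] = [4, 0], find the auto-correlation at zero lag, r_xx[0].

The auto-correlation at zero lag r_xx[0] equals the signal energy.
r_xx[0] = sum of x[n]^2 = 4^2 + 0^2
= 16 + 0 = 16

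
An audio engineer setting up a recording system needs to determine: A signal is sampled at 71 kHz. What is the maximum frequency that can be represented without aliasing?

The maximum frequency that can be represented without aliasing
is the Nyquist frequency: f_max = f_s / 2 = 71 kHz / 2 = 71/2 kHz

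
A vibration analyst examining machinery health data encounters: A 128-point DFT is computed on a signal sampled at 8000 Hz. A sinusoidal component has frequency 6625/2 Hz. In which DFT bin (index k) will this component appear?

DFT frequency resolution = f_s/N = 8000/128 = 125/2 Hz
Bin index k = f_signal / resolution = 6625/2 / 125/2 = 53
The signal frequency 6625/2 Hz falls in DFT bin k = 53.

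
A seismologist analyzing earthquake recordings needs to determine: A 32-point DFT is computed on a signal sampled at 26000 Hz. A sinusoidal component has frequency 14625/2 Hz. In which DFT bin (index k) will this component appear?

DFT frequency resolution = f_s/N = 26000/32 = 1625/2 Hz
Bin index k = f_signal / resolution = 14625/2 / 1625/2 = 9
The signal frequency 14625/2 Hz falls in DFT bin k = 9.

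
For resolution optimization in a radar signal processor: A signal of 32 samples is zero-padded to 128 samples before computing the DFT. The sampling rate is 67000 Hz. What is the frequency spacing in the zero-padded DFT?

Original DFT: N = 32, resolution = f_s/N = 67000/32 = 8375/4 Hz
Zero-padded DFT: N = 128, resolution = f_s/N = 67000/128 = 8375/16 Hz
Zero-padding interpolates the spectrum (finer frequency grid)
but does NOT improve the true spectral resolution (ability to resolve close frequencies).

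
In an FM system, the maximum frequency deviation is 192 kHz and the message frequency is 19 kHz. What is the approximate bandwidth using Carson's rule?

Carson's rule: BW = 2*(delta_f + f_m)
= 2*(192 + 19) kHz = 422 kHz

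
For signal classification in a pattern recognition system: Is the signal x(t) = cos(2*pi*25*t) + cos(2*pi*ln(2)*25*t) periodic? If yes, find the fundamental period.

f1 = 25 Hz, f2 = 25*ln(2) Hz
Ratio f2/f1 = ln(2), which is irrational.
Since the frequency ratio is irrational, no common period exists.
The signal is not periodic.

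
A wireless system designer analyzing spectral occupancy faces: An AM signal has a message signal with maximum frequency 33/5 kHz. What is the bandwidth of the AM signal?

In AM (double-sideband), the bandwidth is twice the message frequency.
BW = 2 * f_m = 2 * 33/5 kHz = 66/5 kHz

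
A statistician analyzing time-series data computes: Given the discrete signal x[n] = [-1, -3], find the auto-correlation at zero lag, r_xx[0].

The auto-correlation at zero lag r_xx[0] equals the signal energy.
r_xx[0] = sum of x[n]^2 = (-1)^2 + (-3)^2
= 1 + 9 = 10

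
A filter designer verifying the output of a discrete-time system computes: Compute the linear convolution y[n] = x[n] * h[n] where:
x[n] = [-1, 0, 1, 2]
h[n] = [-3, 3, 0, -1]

y[n] = sum_k x[k]*h[n-k]. Output length = len(x) + len(h) - 1 = 4 + 4 - 1 = 7.
y[0] = -1*-3 = 3
y[1] = 0*-3 + -1*3 = -3
y[2] = 1*-3 + 0*3 + -1*0 = -3
y[3] = 2*-3 + 1*3 + 0*0 + -1*-1 = -2
y[4] = 2*3 + 1*0 + 0*-1 = 6
y[5] = 2*0 + 1*-1 = -1
y[6] = 2*-1 = -2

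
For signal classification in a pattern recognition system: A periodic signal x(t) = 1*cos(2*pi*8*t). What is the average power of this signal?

Average power of A*cos(wt) is A^2/2.
P = 1^2 / 2 = 1/2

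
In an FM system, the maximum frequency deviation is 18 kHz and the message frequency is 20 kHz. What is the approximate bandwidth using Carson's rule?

Carson's rule: BW = 2*(delta_f + f_m)
= 2*(18 + 20) kHz = 76 kHz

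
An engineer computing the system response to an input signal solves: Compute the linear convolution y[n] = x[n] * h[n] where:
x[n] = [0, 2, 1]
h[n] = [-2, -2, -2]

y[n] = sum_k x[k]*h[n-k]. Output length = len(x) + len(h) - 1 = 3 + 3 - 1 = 5.
y[0] = 0*-2 = 0
y[1] = 2*-2 + 0*-2 = -4
y[2] = 1*-2 + 2*-2 + 0*-2 = -6
y[3] = 1*-2 + 2*-2 = -6
y[4] = 1*-2 = -2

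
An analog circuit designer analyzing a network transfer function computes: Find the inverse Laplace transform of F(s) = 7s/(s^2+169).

Standard pair: s/(s^2+w^2) <-> cos(wt)*u(t)
With k=7, w=13: f(t) = 7*cos(13t)*u(t)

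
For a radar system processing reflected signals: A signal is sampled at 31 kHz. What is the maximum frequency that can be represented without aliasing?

The maximum frequency that can be represented without aliasing
is the Nyquist frequency: f_max = f_s / 2 = 31 kHz / 2 = 31/2 kHz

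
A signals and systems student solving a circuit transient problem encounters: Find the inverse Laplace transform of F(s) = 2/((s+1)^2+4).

Standard pair: w/((s+a)^2+w^2) <-> e^(-at)*sin(wt)*u(t)
With a=1, w=2: f(t) = e^(-t)*sin(2t)*u(t)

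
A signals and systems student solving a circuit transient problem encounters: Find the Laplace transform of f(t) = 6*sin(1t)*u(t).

Standard pair: sin(wt)*u(t) <-> w/(s^2+w^2)
With w = 1: L{6*sin(1t)*u(t)} = 6/(s^2+1)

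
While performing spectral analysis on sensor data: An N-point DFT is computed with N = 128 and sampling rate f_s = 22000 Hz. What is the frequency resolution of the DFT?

DFT frequency resolution = f_s / N
= 22000 / 128 = 1375/8 Hz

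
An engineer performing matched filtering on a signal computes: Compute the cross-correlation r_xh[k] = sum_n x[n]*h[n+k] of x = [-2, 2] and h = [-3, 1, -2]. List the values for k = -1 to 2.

Both sequences indexed from 0 and zero outside their support.
Lags with overlap: k = -1 to 2.
  r_xh[-1] = x[1]*h[0] = -6
  r_xh[0] = x[0]*h[0] + x[1]*h[1] = 8
  r_xh[1] = x[0]*h[1] + x[1]*h[2] = -6
  r_xh[2] = x[0]*h[2] = 4
r_xh = [-6, 8, -6, 4] (for k = -1, ..., 2)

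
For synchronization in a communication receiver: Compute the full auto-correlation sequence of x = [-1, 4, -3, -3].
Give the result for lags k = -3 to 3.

r_xx[k] = sum_m x[m]*x[m+k], indexed from 0, for k = -3 to 3:
  r_xx[-3] = x[3]*x[0] = 3
  r_xx[-2] = x[2]*x[0] + x[3]*x[1] = -9
  r_xx[-1] = x[1]*x[0] + x[2]*x[1] + x[3]*x[2] = -7
  r_xx[0] = x[0]*x[0] + x[1]*x[1] + x[2]*x[2] + x[3]*x[3] = 35
  r_xx[1] = x[0]*x[1] + x[1]*x[2] + x[2]*x[3] = -7
  r_xx[2] = x[0]*x[2] + x[1]*x[3] = -9
  r_xx[3] = x[0]*x[3] = 3
r_xx = [3, -9, -7, 35, -7, -9, 3]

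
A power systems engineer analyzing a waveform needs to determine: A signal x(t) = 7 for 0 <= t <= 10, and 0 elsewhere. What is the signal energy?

Energy = integral of |x(t)|^2 dt over the signal duration
= 7^2 * 10 = 49 * 10 = 490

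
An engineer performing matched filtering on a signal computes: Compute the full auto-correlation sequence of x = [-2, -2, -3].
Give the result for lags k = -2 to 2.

r_xx[k] = sum_m x[m]*x[m+k], indexed from 0, for k = -2 to 2:
  r_xx[-2] = x[2]*x[0] = 6
  r_xx[-1] = x[1]*x[0] + x[2]*x[1] = 10
  r_xx[0] = x[0]*x[0] + x[1]*x[1] + x[2]*x[2] = 17
  r_xx[1] = x[0]*x[1] + x[1]*x[2] = 10
  r_xx[2] = x[0]*x[2] = 6
r_xx = [6, 10, 17, 10, 6]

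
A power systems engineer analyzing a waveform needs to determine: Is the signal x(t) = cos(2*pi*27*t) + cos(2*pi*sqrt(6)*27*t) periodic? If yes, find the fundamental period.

f1 = 27 Hz, f2 = 27*sqrt(6) Hz
Ratio f2/f1 = sqrt(6), which is irrational.
Since the frequency ratio is irrational, no common period exists.
The signal is not periodic.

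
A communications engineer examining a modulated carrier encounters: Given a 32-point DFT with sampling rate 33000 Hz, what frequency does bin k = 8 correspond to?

The frequency of DFT bin k is: f_k = k * f_s / N
f_8 = 8 * 33000 / 32 = 8250 Hz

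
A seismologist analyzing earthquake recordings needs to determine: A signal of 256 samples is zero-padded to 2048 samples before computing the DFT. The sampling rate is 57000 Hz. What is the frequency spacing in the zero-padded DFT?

Original DFT: N = 256, resolution = f_s/N = 57000/256 = 7125/32 Hz
Zero-padded DFT: N = 2048, resolution = f_s/N = 57000/2048 = 7125/256 Hz
Zero-padding interpolates the spectrum (finer frequency grid)
but does NOT improve the true spectral resolution (ability to resolve close frequencies).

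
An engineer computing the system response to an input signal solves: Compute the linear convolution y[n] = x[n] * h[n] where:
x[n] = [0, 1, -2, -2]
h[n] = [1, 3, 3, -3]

y[n] = sum_k x[k]*h[n-k]. Output length = len(x) + len(h) - 1 = 4 + 4 - 1 = 7.
y[0] = 0*1 = 0
y[1] = 1*1 + 0*3 = 1
y[2] = -2*1 + 1*3 + 0*3 = 1
y[3] = -2*1 + -2*3 + 1*3 + 0*-3 = -5
y[4] = -2*3 + -2*3 + 1*-3 = -15
y[5] = -2*3 + -2*-3 = 0
y[6] = -2*-3 = 6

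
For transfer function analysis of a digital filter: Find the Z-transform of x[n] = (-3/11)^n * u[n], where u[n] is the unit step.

The Z-transform of a^n * u[n] is z/(z-a) for |z| > |a|.
Here a = -3/11, so X(z) = z/(z - (-3/11)) = 11z/(11z + 3)
ROC: |z| > 3/11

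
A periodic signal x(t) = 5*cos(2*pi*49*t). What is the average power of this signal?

Average power of A*cos(wt) is A^2/2.
P = 5^2 / 2 = 25/2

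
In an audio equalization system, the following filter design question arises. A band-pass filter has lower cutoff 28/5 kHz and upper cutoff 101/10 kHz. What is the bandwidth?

Bandwidth = f_high - f_low
= 101/10 kHz - 28/5 kHz = 9/2 kHz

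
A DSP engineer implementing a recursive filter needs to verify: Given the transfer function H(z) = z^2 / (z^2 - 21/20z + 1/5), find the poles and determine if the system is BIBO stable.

Poles are roots of the denominator: z^2 - 21/20z + 1/5 = 0.
Quadratic formula: z = [-(-21/20) +/- sqrt((-21/20)^2 - 4*(1/5))] / 2
Discriminant = 441/400 - 4/5 = 121/400; sqrt = 11/20.
z = (21/20 +/- 11/20) / 2 => z = 4/5 or z = 1/4.
|p1| = 1/4, |p2| = 4/5.
For BIBO stability, all poles must lie inside the unit circle (|p| < 1).
System is STABLE since both |p| < 1.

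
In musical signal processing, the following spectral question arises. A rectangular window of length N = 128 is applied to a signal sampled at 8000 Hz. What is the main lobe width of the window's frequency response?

For a rectangular window of length N,
the main lobe width in frequency is 2*f_s/N.
= 2*8000/128 = 125 Hz
This determines the minimum frequency separation for resolving two sinusoids.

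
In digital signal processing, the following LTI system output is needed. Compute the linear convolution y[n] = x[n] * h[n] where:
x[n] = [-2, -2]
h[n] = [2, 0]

y[n] = sum_k x[k]*h[n-k]. Output length = len(x) + len(h) - 1 = 2 + 2 - 1 = 3.
y[0] = -2*2 = -4
y[1] = -2*2 + -2*0 = -4
y[2] = -2*0 = 0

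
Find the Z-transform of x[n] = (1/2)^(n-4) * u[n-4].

Time-shifting property: if X(z) = Z{x[n]}, then Z{x[n-d]} = z^(-d) * X(z)
X(z) = z/(z - 1/2) for x[n] = (1/2)^n * u[n]
Z{x[n-4]} = z^(-4) * z/(z - 1/2) = z^(-3)/(z - 1/2)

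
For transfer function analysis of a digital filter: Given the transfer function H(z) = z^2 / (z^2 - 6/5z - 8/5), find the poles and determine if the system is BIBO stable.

Poles are roots of the denominator: z^2 - 6/5z - 8/5 = 0.
Quadratic formula: z = [-(-6/5) +/- sqrt((-6/5)^2 - 4*(-8/5))] / 2
Discriminant = 36/25 + 32/5 = 196/25; sqrt = 14/5.
z = (6/5 +/- 14/5) / 2 => z = 2 or z = -4/5.
|p1| = 2, |p2| = 4/5.
For BIBO stability, all poles must lie inside the unit circle (|p| < 1).
System is UNSTABLE since at least one |p| >= 1.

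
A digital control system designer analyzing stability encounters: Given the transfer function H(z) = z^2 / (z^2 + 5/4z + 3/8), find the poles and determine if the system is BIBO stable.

Poles are roots of the denominator: z^2 + 5/4z + 3/8 = 0.
Quadratic formula: z = [-(5/4) +/- sqrt((5/4)^2 - 4*(3/8))] / 2
Discriminant = 25/16 - 3/2 = 1/16; sqrt = 1/4.
z = (-5/4 +/- 1/4) / 2 => z = -1/2 or z = -3/4.
|p1| = 3/4, |p2| = 1/2.
For BIBO stability, all poles must lie inside the unit circle (|p| < 1).
System is STABLE since both |p| < 1.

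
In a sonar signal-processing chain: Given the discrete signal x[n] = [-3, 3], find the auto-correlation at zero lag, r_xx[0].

The auto-correlation at zero lag r_xx[0] equals the signal energy.
r_xx[0] = sum of x[n]^2 = (-3)^2 + 3^2
= 9 + 9 = 18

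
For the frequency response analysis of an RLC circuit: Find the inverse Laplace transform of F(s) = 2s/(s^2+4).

Standard pair: s/(s^2+w^2) <-> cos(wt)*u(t)
With k=2, w=2: f(t) = 2*cos(2t)*u(t)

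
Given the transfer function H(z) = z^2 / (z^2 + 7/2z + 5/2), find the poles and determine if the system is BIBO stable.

Poles are roots of the denominator: z^2 + 7/2z + 5/2 = 0.
Quadratic formula: z = [-(7/2) +/- sqrt((7/2)^2 - 4*(5/2))] / 2
Discriminant = 49/4 - 10 = 9/4; sqrt = 3/2.
z = (-7/2 +/- 3/2) / 2 => z = -1 or z = -5/2.
|p1| = 1, |p2| = 5/2.
For BIBO stability, all poles must lie inside the unit circle (|p| < 1).
System is UNSTABLE since at least one |p| >= 1.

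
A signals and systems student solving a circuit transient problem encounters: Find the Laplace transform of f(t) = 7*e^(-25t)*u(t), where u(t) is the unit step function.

Standard Laplace transform pair:
e^(-at)*u(t) <-> 1/(s+a)
With a = 25: L{7*e^(-25t)*u(t)} = 7/(s+25), ROC: Re(s) > -25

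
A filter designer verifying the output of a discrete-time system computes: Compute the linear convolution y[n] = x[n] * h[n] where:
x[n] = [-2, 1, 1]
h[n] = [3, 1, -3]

y[n] = sum_k x[k]*h[n-k]. Output length = len(x) + len(h) - 1 = 3 + 3 - 1 = 5.
y[0] = -2*3 = -6
y[1] = 1*3 + -2*1 = 1
y[2] = 1*3 + 1*1 + -2*-3 = 10
y[3] = 1*1 + 1*-3 = -2
y[4] = 1*-3 = -3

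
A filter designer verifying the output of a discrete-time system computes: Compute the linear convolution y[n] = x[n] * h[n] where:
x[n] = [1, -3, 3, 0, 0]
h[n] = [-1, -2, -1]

y[n] = sum_k x[k]*h[n-k]. Output length = len(x) + len(h) - 1 = 5 + 3 - 1 = 7.
y[0] = 1*-1 = -1
y[1] = -3*-1 + 1*-2 = 1
y[2] = 3*-1 + -3*-2 + 1*-1 = 2
y[3] = 0*-1 + 3*-2 + -3*-1 = -3
y[4] = 0*-1 + 0*-2 + 3*-1 = -3
y[5] = 0*-2 + 0*-1 = 0
y[6] = 0*-1 = 0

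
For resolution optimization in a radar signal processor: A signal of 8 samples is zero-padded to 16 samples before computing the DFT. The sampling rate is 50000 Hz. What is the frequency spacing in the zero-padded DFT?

Original DFT: N = 8, resolution = f_s/N = 50000/8 = 6250 Hz
Zero-padded DFT: N = 16, resolution = f_s/N = 50000/16 = 3125 Hz
Zero-padding interpolates the spectrum (finer frequency grid)
but does NOT improve the true spectral resolution (ability to resolve close frequencies).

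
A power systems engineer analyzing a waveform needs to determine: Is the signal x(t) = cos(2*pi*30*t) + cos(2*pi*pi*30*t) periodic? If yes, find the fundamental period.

f1 = 30 Hz, f2 = 30*pi Hz
Ratio f2/f1 = pi, which is irrational.
Since the frequency ratio is irrational, no common period exists.
The signal is not periodic.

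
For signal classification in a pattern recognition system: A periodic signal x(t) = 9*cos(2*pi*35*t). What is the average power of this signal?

Average power of A*cos(wt) is A^2/2.
P = 9^2 / 2 = 81/2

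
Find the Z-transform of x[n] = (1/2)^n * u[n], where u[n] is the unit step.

The Z-transform of a^n * u[n] is z/(z-a) for |z| > |a|.
Here a = 1/2, so X(z) = z/(z - (1/2)) = 2z/(2z - 1)
ROC: |z| > 1/2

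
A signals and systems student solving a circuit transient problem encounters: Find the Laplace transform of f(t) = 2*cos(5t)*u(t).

Standard pair: cos(wt)*u(t) <-> s/(s^2+w^2)
With w = 5: L{2*cos(5t)*u(t)} = 2s/(s^2+25)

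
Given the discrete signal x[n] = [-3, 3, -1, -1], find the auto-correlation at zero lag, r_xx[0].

The auto-correlation at zero lag r_xx[0] equals the signal energy.
r_xx[0] = sum of x[n]^2 = (-3)^2 + 3^2 + (-1)^2 + (-1)^2
= 9 + 9 + 1 + 1 = 20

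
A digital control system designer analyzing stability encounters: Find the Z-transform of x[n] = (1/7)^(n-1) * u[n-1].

Time-shifting property: if X(z) = Z{x[n]}, then Z{x[n-d]} = z^(-d) * X(z)
X(z) = z/(z - 1/7) for x[n] = (1/7)^n * u[n]
Z{x[n-1]} = z^(-1) * z/(z - 1/7) = 1/(z - 1/7)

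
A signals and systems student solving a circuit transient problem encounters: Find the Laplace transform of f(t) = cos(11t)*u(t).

Standard pair: cos(wt)*u(t) <-> s/(s^2+w^2)
With w = 11: L{cos(11t)*u(t)} = s/(s^2+121)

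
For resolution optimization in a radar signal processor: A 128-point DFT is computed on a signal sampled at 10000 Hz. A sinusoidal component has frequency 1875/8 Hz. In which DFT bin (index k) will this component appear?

DFT frequency resolution = f_s/N = 10000/128 = 625/8 Hz
Bin index k = f_signal / resolution = 1875/8 / 625/8 = 3
The signal frequency 1875/8 Hz falls in DFT bin k = 3.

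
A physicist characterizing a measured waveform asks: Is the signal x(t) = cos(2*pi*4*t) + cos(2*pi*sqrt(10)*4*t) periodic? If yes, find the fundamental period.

f1 = 4 Hz, f2 = 4*sqrt(10) Hz
Ratio f2/f1 = sqrt(10), which is irrational.
Since the frequency ratio is irrational, no common period exists.
The signal is not periodic.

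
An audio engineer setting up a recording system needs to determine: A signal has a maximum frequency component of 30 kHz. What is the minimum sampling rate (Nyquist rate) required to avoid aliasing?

By the Nyquist-Shannon sampling theorem,
the minimum sampling rate (Nyquist rate) must be at least 2 * f_max.
Nyquist rate = 2 * 30 kHz = 60 kHz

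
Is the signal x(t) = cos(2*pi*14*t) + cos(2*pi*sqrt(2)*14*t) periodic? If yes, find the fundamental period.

f1 = 14 Hz, f2 = 14*sqrt(2) Hz
Ratio f2/f1 = sqrt(2), which is irrational.
Since the frequency ratio is irrational, no common period exists.
The signal is not periodic.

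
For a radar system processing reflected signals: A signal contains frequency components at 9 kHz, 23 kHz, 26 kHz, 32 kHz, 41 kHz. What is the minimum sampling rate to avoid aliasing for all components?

The highest frequency component is f_max = 41 kHz.
Nyquist rate = 2 * f_max = 2 * 41 kHz = 82 kHz.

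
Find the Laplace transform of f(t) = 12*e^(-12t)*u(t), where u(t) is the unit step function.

Standard Laplace transform pair:
e^(-at)*u(t) <-> 1/(s+a)
With a = 12: L{12*e^(-12t)*u(t)} = 12/(s+12), ROC: Re(s) > -12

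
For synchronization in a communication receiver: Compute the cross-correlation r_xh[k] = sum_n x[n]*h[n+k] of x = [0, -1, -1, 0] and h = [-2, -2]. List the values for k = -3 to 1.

Both sequences indexed from 0 and zero outside their support.
Lags with overlap: k = -3 to 1.
  r_xh[-3] = x[3]*h[0] = 0
  r_xh[-2] = x[2]*h[0] + x[3]*h[1] = 2
  r_xh[-1] = x[1]*h[0] + x[2]*h[1] = 4
  r_xh[0] = x[0]*h[0] + x[1]*h[1] = 2
  r_xh[1] = x[0]*h[1] = 0
r_xh = [0, 2, 4, 2, 0] (for k = -3, ..., 1)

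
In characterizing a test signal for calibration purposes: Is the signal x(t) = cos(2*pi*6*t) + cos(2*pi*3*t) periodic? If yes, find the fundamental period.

f1 = 6 Hz, f2 = 3 Hz
Period T1 = 1/6, T2 = 1/3
Ratio T1/T2 = 3/6, which is rational.
The signal is periodic with fundamental period T = 1/GCD(6,3) = 1/3 s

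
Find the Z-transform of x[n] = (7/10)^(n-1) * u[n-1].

Time-shifting property: if X(z) = Z{x[n]}, then Z{x[n-d]} = z^(-d) * X(z)
X(z) = z/(z - 7/10) for x[n] = (7/10)^n * u[n]
Z{x[n-1]} = z^(-1) * z/(z - 7/10) = 1/(z - 7/10)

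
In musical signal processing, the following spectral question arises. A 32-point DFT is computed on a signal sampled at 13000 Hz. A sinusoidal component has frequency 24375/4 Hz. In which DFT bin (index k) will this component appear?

DFT frequency resolution = f_s/N = 13000/32 = 1625/4 Hz
Bin index k = f_signal / resolution = 24375/4 / 1625/4 = 15
The signal frequency 24375/4 Hz falls in DFT bin k = 15.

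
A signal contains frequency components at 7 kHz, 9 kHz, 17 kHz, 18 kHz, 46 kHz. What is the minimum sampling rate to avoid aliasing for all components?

The highest frequency component is f_max = 46 kHz.
Nyquist rate = 2 * f_max = 2 * 46 kHz = 92 kHz.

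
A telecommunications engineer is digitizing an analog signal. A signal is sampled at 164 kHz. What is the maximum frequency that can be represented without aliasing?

The maximum frequency that can be represented without aliasing
is the Nyquist frequency: f_max = f_s / 2 = 164 kHz / 2 = 82 kHz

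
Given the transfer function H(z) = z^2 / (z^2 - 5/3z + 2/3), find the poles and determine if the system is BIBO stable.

Poles are roots of the denominator: z^2 - 5/3z + 2/3 = 0.
Quadratic formula: z = [-(-5/3) +/- sqrt((-5/3)^2 - 4*(2/3))] / 2
Discriminant = 25/9 - 8/3 = 1/9; sqrt = 1/3.
z = (5/3 +/- 1/3) / 2 => z = 1 or z = 2/3.
|p1| = 1, |p2| = 2/3.
For BIBO stability, all poles must lie inside the unit circle (|p| < 1).
System is UNSTABLE since at least one |p| >= 1.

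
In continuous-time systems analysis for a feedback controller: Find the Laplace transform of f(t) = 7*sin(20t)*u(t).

Standard pair: sin(wt)*u(t) <-> w/(s^2+w^2)
With w = 20: L{7*sin(20t)*u(t)} = 140/(s^2+400)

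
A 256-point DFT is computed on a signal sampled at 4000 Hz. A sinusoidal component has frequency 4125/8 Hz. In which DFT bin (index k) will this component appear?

DFT frequency resolution = f_s/N = 4000/256 = 125/8 Hz
Bin index k = f_signal / resolution = 4125/8 / 125/8 = 33
The signal frequency 4125/8 Hz falls in DFT bin k = 33.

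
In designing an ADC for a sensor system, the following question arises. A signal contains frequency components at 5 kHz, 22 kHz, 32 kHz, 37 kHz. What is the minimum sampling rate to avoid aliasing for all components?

The highest frequency component is f_max = 37 kHz.
Nyquist rate = 2 * f_max = 2 * 37 kHz = 74 kHz.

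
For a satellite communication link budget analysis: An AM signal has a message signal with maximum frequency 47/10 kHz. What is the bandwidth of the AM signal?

In AM (double-sideband), the bandwidth is twice the message frequency.
BW = 2 * f_m = 2 * 47/10 kHz = 47/5 kHz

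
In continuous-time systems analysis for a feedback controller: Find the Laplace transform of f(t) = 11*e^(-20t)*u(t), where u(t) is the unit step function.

Standard Laplace transform pair:
e^(-at)*u(t) <-> 1/(s+a)
With a = 20: L{11*e^(-20t)*u(t)} = 11/(s+20), ROC: Re(s) > -20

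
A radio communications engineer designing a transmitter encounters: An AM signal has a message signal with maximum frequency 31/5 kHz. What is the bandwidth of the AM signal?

In AM (double-sideband), the bandwidth is twice the message frequency.
BW = 2 * f_m = 2 * 31/5 kHz = 62/5 kHz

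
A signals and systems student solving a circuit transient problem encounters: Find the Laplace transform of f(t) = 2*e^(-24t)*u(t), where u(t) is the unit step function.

Standard Laplace transform pair:
e^(-at)*u(t) <-> 1/(s+a)
With a = 24: L{2*e^(-24t)*u(t)} = 2/(s+24), ROC: Re(s) > -24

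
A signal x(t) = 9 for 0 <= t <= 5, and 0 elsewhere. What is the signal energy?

Energy = integral of |x(t)|^2 dt over the signal duration
= 9^2 * 5 = 81 * 5 = 405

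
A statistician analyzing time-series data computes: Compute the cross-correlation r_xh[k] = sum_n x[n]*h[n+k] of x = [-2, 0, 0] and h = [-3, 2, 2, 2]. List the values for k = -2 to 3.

Both sequences indexed from 0 and zero outside their support.
Lags with overlap: k = -2 to 3.
  r_xh[-2] = x[2]*h[0] = 0
  r_xh[-1] = x[1]*h[0] + x[2]*h[1] = 0
  r_xh[0] = x[0]*h[0] + x[1]*h[1] + x[2]*h[2] = 6
  r_xh[1] = x[0]*h[1] + x[1]*h[2] + x[2]*h[3] = -4
  r_xh[2] = x[0]*h[2] + x[1]*h[3] = -4
  r_xh[3] = x[0]*h[3] = -4
r_xh = [0, 0, 6, -4, -4, -4] (for k = -2, ..., 3)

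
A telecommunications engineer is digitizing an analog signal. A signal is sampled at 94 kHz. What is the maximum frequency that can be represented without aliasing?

The maximum frequency that can be represented without aliasing
is the Nyquist frequency: f_max = f_s / 2 = 94 kHz / 2 = 47 kHz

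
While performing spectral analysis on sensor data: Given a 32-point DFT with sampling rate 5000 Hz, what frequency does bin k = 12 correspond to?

The frequency of DFT bin k is: f_k = k * f_s / N
f_12 = 12 * 5000 / 32 = 1875 Hz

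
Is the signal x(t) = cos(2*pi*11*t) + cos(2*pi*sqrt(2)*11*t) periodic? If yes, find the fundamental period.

f1 = 11 Hz, f2 = 11*sqrt(2) Hz
Ratio f2/f1 = sqrt(2), which is irrational.
Since the frequency ratio is irrational, no common period exists.
The signal is not periodic.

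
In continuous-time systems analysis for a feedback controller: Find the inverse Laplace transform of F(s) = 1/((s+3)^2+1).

Standard pair: w/((s+a)^2+w^2) <-> e^(-at)*sin(wt)*u(t)
With a=3, w=1: f(t) = e^(-3t)*sin(t)*u(t)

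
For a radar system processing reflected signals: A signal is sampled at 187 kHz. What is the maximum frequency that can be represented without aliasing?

The maximum frequency that can be represented without aliasing
is the Nyquist frequency: f_max = f_s / 2 = 187 kHz / 2 = 187/2 kHz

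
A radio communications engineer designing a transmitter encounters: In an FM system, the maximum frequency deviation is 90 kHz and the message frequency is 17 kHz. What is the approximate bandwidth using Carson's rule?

Carson's rule: BW = 2*(delta_f + f_m)
= 2*(90 + 17) kHz = 214 kHz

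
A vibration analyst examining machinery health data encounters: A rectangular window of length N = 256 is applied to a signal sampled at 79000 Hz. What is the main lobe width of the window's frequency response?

For a rectangular window of length N,
the main lobe width in frequency is 2*f_s/N.
= 2*79000/256 = 9875/16 Hz
This determines the minimum frequency separation for resolving two sinusoids.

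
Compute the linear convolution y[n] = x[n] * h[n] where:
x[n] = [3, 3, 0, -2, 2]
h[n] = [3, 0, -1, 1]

y[n] = sum_k x[k]*h[n-k]. Output length = len(x) + len(h) - 1 = 5 + 4 - 1 = 8.
y[0] = 3*3 = 9
y[1] = 3*3 + 3*0 = 9
y[2] = 0*3 + 3*0 + 3*-1 = -3
y[3] = -2*3 + 0*0 + 3*-1 + 3*1 = -6
y[4] = 2*3 + -2*0 + 0*-1 + 3*1 = 9
y[5] = 2*0 + -2*-1 + 0*1 = 2
y[6] = 2*-1 + -2*1 = -4
y[7] = 2*1 = 2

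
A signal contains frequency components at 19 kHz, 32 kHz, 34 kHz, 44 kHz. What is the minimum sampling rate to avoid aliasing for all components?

The highest frequency component is f_max = 44 kHz.
Nyquist rate = 2 * f_max = 2 * 44 kHz = 88 kHz.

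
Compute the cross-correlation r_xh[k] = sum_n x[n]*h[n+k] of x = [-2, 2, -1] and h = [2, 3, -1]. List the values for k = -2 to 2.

Both sequences indexed from 0 and zero outside their support.
Lags with overlap: k = -2 to 2.
  r_xh[-2] = x[2]*h[0] = -2
  r_xh[-1] = x[1]*h[0] + x[2]*h[1] = 1
  r_xh[0] = x[0]*h[0] + x[1]*h[1] + x[2]*h[2] = 3
  r_xh[1] = x[0]*h[1] + x[1]*h[2] = -8
  r_xh[2] = x[0]*h[2] = 2
r_xh = [-2, 1, 3, -8, 2] (for k = -2, ..., 2)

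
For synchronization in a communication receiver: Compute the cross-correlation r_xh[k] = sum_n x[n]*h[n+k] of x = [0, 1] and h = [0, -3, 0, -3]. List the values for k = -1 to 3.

Both sequences indexed from 0 and zero outside their support.
Lags with overlap: k = -1 to 3.
  r_xh[-1] = x[1]*h[0] = 0
  r_xh[0] = x[0]*h[0] + x[1]*h[1] = -3
  r_xh[1] = x[0]*h[1] + x[1]*h[2] = 0
  r_xh[2] = x[0]*h[2] + x[1]*h[3] = -3
  r_xh[3] = x[0]*h[3] = 0
r_xh = [0, -3, 0, -3, 0] (for k = -1, ..., 3)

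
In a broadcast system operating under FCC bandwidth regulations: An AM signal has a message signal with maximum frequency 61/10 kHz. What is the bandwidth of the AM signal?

In AM (double-sideband), the bandwidth is twice the message frequency.
BW = 2 * f_m = 2 * 61/10 kHz = 61/5 kHz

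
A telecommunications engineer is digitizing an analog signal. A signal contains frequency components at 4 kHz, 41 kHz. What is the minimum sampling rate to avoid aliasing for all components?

The highest frequency component is f_max = 41 kHz.
Nyquist rate = 2 * f_max = 2 * 41 kHz = 82 kHz.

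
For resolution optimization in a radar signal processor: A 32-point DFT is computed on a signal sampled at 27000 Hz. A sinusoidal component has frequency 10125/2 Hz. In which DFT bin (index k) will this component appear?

DFT frequency resolution = f_s/N = 27000/32 = 3375/4 Hz
Bin index k = f_signal / resolution = 10125/2 / 3375/4 = 6
The signal frequency 10125/2 Hz falls in DFT bin k = 6.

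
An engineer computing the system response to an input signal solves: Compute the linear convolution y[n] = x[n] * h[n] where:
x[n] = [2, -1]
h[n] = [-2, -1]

y[n] = sum_k x[k]*h[n-k]. Output length = len(x) + len(h) - 1 = 2 + 2 - 1 = 3.
y[0] = 2*-2 = -4
y[1] = -1*-2 + 2*-1 = 0
y[2] = -1*-1 = 1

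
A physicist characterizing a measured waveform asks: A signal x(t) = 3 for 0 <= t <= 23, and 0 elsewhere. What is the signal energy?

Energy = integral of |x(t)|^2 dt over the signal duration
= 3^2 * 23 = 9 * 23 = 207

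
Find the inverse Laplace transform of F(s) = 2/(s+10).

Standard pair: k/(s+a) <-> k*e^(-at)*u(t)
With k=2, a=10: f(t) = 2*e^(-10t)*u(t)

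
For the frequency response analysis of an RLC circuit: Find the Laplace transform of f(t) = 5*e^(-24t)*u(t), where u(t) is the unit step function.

Standard Laplace transform pair:
e^(-at)*u(t) <-> 1/(s+a)
With a = 24: L{5*e^(-24t)*u(t)} = 5/(s+24), ROC: Re(s) > -24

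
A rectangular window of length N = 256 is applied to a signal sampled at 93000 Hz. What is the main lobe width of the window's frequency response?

For a rectangular window of length N,
the main lobe width in frequency is 2*f_s/N.
= 2*93000/256 = 11625/16 Hz
This determines the minimum frequency separation for resolving two sinusoids.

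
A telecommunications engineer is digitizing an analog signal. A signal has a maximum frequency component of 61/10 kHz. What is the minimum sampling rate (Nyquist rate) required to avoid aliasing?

By the Nyquist-Shannon sampling theorem,
the minimum sampling rate (Nyquist rate) must be at least 2 * f_max.
Nyquist rate = 2 * 61/10 kHz = 61/5 kHz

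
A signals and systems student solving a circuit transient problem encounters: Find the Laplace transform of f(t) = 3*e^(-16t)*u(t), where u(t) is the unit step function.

Standard Laplace transform pair:
e^(-at)*u(t) <-> 1/(s+a)
With a = 16: L{3*e^(-16t)*u(t)} = 3/(s+16), ROC: Re(s) > -16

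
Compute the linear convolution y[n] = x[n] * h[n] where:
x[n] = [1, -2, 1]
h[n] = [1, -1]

y[n] = sum_k x[k]*h[n-k]. Output length = len(x) + len(h) - 1 = 3 + 2 - 1 = 4.
y[0] = 1*1 = 1
y[1] = -2*1 + 1*-1 = -3
y[2] = 1*1 + -2*-1 = 3
y[3] = 1*-1 = -1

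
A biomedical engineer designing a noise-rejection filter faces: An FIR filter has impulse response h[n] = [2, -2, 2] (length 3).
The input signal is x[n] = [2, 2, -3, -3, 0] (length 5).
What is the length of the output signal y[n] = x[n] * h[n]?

For linear convolution, the output length is:
len(y) = len(x) + len(h) - 1 = 5 + 3 - 1 = 7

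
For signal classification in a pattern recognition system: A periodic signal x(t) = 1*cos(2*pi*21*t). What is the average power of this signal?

Average power of A*cos(wt) is A^2/2.
P = 1^2 / 2 = 1/2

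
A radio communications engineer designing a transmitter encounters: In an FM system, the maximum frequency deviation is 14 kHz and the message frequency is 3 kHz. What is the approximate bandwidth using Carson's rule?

Carson's rule: BW = 2*(delta_f + f_m)
= 2*(14 + 3) kHz = 34 kHz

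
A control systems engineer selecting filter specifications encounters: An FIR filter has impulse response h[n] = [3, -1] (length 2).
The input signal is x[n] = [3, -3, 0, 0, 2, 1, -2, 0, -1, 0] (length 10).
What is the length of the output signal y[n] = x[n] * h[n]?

For linear convolution, the output length is:
len(y) = len(x) + len(h) - 1 = 10 + 2 - 1 = 11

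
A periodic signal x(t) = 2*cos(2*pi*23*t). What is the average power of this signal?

Average power of A*cos(wt) is A^2/2.
P = 2^2 / 2 = 4/2 = 2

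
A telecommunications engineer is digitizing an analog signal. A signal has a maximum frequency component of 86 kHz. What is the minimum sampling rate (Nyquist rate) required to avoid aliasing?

By the Nyquist-Shannon sampling theorem,
the minimum sampling rate (Nyquist rate) must be at least 2 * f_max.
Nyquist rate = 2 * 86 kHz = 172 kHz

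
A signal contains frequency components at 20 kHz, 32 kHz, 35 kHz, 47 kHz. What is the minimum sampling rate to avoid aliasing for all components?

The highest frequency component is f_max = 47 kHz.
Nyquist rate = 2 * f_max = 2 * 47 kHz = 94 kHz.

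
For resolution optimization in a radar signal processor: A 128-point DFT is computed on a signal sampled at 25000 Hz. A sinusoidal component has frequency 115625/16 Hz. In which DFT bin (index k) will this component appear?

DFT frequency resolution = f_s/N = 25000/128 = 3125/16 Hz
Bin index k = f_signal / resolution = 115625/16 / 3125/16 = 37
The signal frequency 115625/16 Hz falls in DFT bin k = 37.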